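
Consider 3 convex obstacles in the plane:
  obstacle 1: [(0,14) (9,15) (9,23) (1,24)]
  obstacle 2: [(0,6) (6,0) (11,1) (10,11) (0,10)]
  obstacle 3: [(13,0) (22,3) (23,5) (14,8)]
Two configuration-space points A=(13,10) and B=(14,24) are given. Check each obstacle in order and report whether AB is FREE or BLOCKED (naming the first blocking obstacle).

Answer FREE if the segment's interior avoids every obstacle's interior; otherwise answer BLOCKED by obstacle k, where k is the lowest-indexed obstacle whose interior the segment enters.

FREE

Obstacle 1 [(0,14) (9,15) (9,23) (1,24)]:
  edge (0,14)–(9,15): clear
  edge (9,15)–(9,23): clear
  edge (9,23)–(1,24): clear
  edge (1,24)–(0,14): clear
  midpoint (27/2,17) outside
  → clear
Obstacle 2 [(0,6) (6,0) (11,1) (10,11) (0,10)]:
  edge (0,6)–(6,0): clear
  edge (6,0)–(11,1): clear
  edge (11,1)–(10,11): clear
  edge (10,11)–(0,10): clear
  edge (0,10)–(0,6): clear
  midpoint (27/2,17) outside
  → clear
Obstacle 3 [(13,0) (22,3) (23,5) (14,8)]:
  edge (13,0)–(22,3): clear
  edge (22,3)–(23,5): clear
  edge (23,5)–(14,8): clear
  edge (14,8)–(13,0): clear
  midpoint (27/2,17) outside
  → clear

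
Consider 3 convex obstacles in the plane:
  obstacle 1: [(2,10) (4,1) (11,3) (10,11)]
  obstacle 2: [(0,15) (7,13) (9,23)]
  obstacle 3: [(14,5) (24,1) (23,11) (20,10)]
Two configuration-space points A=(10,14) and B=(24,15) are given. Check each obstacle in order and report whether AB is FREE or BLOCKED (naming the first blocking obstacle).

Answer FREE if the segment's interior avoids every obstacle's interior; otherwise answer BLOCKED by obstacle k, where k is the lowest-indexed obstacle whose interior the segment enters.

Obstacle 1 [(2,10) (4,1) (11,3) (10,11)]:
  edge (2,10)–(4,1): clear
  edge (4,1)–(11,3): clear
  edge (11,3)–(10,11): clear
  edge (10,11)–(2,10): clear
  midpoint (17,29/2) outside
  → clear
Obstacle 2 [(0,15) (7,13) (9,23)]:
  edge (0,15)–(7,13): clear
  edge (7,13)–(9,23): clear
  edge (9,23)–(0,15): clear
  midpoint (17,29/2) outside
  → clear
Obstacle 3 [(14,5) (24,1) (23,11) (20,10)]:
  edge (14,5)–(24,1): clear
  edge (24,1)–(23,11): clear
  edge (23,11)–(20,10): clear
  edge (20,10)–(14,5): clear
  midpoint (17,29/2) outside
  → clear

FREE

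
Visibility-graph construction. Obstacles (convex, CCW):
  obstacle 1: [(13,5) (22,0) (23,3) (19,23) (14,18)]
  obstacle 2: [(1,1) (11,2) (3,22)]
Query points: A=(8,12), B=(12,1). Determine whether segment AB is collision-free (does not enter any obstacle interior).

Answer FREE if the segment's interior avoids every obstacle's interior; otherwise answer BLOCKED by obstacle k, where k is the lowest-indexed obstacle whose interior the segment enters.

FREE

Obstacle 1 [(13,5) (22,0) (23,3) (19,23) (14,18)]:
  edge (13,5)–(22,0): clear
  edge (22,0)–(23,3): clear
  edge (23,3)–(19,23): clear
  edge (19,23)–(14,18): clear
  edge (14,18)–(13,5): clear
  midpoint (10,13/2) outside
  → clear
Obstacle 2 [(1,1) (11,2) (3,22)]:
  edge (1,1)–(11,2): clear
  edge (11,2)–(3,22): clear
  edge (3,22)–(1,1): clear
  midpoint (10,13/2) outside
  → clear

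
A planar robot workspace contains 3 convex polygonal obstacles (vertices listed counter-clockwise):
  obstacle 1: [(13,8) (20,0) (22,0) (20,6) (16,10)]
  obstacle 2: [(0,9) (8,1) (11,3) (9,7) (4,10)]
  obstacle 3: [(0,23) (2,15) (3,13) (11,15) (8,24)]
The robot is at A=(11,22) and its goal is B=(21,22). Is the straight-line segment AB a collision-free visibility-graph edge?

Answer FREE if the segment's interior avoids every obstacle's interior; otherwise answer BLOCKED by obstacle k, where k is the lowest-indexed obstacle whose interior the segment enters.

FREE

Obstacle 1 [(13,8) (20,0) (22,0) (20,6) (16,10)]:
  edge (13,8)–(20,0): clear
  edge (20,0)–(22,0): clear
  edge (22,0)–(20,6): clear
  edge (20,6)–(16,10): clear
  edge (16,10)–(13,8): clear
  midpoint (16,22) outside
  → clear
Obstacle 2 [(0,9) (8,1) (11,3) (9,7) (4,10)]:
  edge (0,9)–(8,1): clear
  edge (8,1)–(11,3): clear
  edge (11,3)–(9,7): clear
  edge (9,7)–(4,10): clear
  edge (4,10)–(0,9): clear
  midpoint (16,22) outside
  → clear
Obstacle 3 [(0,23) (2,15) (3,13) (11,15) (8,24)]:
  edge (0,23)–(2,15): clear
  edge (2,15)–(3,13): clear
  edge (3,13)–(11,15): clear
  edge (11,15)–(8,24): clear
  edge (8,24)–(0,23): clear
  midpoint (16,22) outside
  → clear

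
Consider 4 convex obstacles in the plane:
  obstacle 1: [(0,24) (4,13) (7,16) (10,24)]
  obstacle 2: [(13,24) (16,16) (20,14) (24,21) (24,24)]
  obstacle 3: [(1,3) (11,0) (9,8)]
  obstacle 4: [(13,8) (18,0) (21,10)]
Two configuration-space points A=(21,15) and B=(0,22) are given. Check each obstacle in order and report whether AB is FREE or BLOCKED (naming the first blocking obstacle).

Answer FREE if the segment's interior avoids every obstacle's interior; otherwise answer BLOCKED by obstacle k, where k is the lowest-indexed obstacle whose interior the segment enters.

BLOCKED by obstacle 1

Obstacle 1 [(0,24) (4,13) (7,16) (10,24)]:
  edge (0,24)–(4,13): crosses AB
  edge (4,13)–(7,16): clear
  edge (7,16)–(10,24): crosses AB
  edge (10,24)–(0,24): clear
  → BLOCKED
Obstacle 2 [(13,24) (16,16) (20,14) (24,21) (24,24)]:
  edge (13,24)–(16,16): crosses AB
  edge (16,16)–(20,14): clear
  edge (20,14)–(24,21): crosses AB
  edge (24,21)–(24,24): clear
  edge (24,24)–(13,24): clear
  → BLOCKED
Obstacle 3 [(1,3) (11,0) (9,8)]:
  edge (1,3)–(11,0): clear
  edge (11,0)–(9,8): clear
  edge (9,8)–(1,3): clear
  midpoint (21/2,37/2) outside
  → clear
Obstacle 4 [(13,8) (18,0) (21,10)]:
  edge (13,8)–(18,0): clear
  edge (18,0)–(21,10): clear
  edge (21,10)–(13,8): clear
  midpoint (21/2,37/2) outside
  → clear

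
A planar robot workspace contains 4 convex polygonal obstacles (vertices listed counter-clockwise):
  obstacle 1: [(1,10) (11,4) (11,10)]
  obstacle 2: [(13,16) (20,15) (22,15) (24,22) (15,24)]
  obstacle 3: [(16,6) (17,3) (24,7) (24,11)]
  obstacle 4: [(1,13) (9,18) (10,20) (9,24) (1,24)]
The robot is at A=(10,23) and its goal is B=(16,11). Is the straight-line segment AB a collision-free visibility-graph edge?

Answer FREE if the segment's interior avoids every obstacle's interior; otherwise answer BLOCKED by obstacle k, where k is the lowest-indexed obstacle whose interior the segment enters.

Obstacle 1 [(1,10) (11,4) (11,10)]:
  edge (1,10)–(11,4): clear
  edge (11,4)–(11,10): clear
  edge (11,10)–(1,10): clear
  midpoint (13,17) outside
  → clear
Obstacle 2 [(13,16) (20,15) (22,15) (24,22) (15,24)]:
  edge (13,16)–(20,15): crosses AB
  edge (20,15)–(22,15): clear
  edge (22,15)–(24,22): clear
  edge (24,22)–(15,24): clear
  edge (15,24)–(13,16): crosses AB
  → BLOCKED
Obstacle 3 [(16,6) (17,3) (24,7) (24,11)]:
  edge (16,6)–(17,3): clear
  edge (17,3)–(24,7): clear
  edge (24,7)–(24,11): clear
  edge (24,11)–(16,6): clear
  midpoint (13,17) outside
  → clear
Obstacle 4 [(1,13) (9,18) (10,20) (9,24) (1,24)]:
  edge (1,13)–(9,18): clear
  edge (9,18)–(10,20): clear
  edge (10,20)–(9,24): clear
  edge (9,24)–(1,24): clear
  edge (1,24)–(1,13): clear
  midpoint (13,17) outside
  → clear

BLOCKED by obstacle 2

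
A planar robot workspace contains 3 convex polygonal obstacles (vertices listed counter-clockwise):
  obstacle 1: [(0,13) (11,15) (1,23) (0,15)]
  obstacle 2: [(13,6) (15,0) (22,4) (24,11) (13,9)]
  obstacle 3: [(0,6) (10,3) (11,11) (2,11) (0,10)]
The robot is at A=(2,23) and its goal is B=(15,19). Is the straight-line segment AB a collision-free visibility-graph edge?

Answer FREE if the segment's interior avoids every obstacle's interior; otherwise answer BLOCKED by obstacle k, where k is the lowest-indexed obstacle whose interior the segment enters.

Obstacle 1 [(0,13) (11,15) (1,23) (0,15)]:
  edge (0,13)–(11,15): clear
  edge (11,15)–(1,23): clear
  edge (1,23)–(0,15): clear
  edge (0,15)–(0,13): clear
  midpoint (17/2,21) outside
  → clear
Obstacle 2 [(13,6) (15,0) (22,4) (24,11) (13,9)]:
  edge (13,6)–(15,0): clear
  edge (15,0)–(22,4): clear
  edge (22,4)–(24,11): clear
  edge (24,11)–(13,9): clear
  edge (13,9)–(13,6): clear
  midpoint (17/2,21) outside
  → clear
Obstacle 3 [(0,6) (10,3) (11,11) (2,11) (0,10)]:
  edge (0,6)–(10,3): clear
  edge (10,3)–(11,11): clear
  edge (11,11)–(2,11): clear
  edge (2,11)–(0,10): clear
  edge (0,10)–(0,6): clear
  midpoint (17/2,21) outside
  → clear

FREE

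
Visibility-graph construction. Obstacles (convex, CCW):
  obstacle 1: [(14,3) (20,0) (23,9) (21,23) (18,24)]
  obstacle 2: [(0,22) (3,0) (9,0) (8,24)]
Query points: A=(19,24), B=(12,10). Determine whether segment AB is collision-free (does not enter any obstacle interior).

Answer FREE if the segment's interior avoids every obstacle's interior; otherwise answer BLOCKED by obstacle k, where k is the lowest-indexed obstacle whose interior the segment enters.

Obstacle 1 [(14,3) (20,0) (23,9) (21,23) (18,24)]:
  edge (14,3)–(20,0): clear
  edge (20,0)–(23,9): clear
  edge (23,9)–(21,23): clear
  edge (21,23)–(18,24): crosses AB
  edge (18,24)–(14,3): crosses AB
  → BLOCKED
Obstacle 2 [(0,22) (3,0) (9,0) (8,24)]:
  edge (0,22)–(3,0): clear
  edge (3,0)–(9,0): clear
  edge (9,0)–(8,24): clear
  edge (8,24)–(0,22): clear
  midpoint (31/2,17) outside
  → clear

BLOCKED by obstacle 1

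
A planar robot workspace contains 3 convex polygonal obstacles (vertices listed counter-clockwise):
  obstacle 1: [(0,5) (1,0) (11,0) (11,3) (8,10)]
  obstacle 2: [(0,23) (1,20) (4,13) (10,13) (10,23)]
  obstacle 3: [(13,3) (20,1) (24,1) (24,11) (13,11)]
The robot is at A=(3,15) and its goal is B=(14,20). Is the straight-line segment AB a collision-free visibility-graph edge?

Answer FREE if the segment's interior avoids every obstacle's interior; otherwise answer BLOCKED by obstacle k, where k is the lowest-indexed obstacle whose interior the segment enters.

BLOCKED by obstacle 2

Obstacle 1 [(0,5) (1,0) (11,0) (11,3) (8,10)]:
  edge (0,5)–(1,0): clear
  edge (1,0)–(11,0): clear
  edge (11,0)–(11,3): clear
  edge (11,3)–(8,10): clear
  edge (8,10)–(0,5): clear
  midpoint (17/2,35/2) outside
  → clear
Obstacle 2 [(0,23) (1,20) (4,13) (10,13) (10,23)]:
  edge (0,23)–(1,20): clear
  edge (1,20)–(4,13): crosses AB
  edge (4,13)–(10,13): clear
  edge (10,13)–(10,23): crosses AB
  edge (10,23)–(0,23): clear
  → BLOCKED
Obstacle 3 [(13,3) (20,1) (24,1) (24,11) (13,11)]:
  edge (13,3)–(20,1): clear
  edge (20,1)–(24,1): clear
  edge (24,1)–(24,11): clear
  edge (24,11)–(13,11): clear
  edge (13,11)–(13,3): clear
  midpoint (17/2,35/2) outside
  → clear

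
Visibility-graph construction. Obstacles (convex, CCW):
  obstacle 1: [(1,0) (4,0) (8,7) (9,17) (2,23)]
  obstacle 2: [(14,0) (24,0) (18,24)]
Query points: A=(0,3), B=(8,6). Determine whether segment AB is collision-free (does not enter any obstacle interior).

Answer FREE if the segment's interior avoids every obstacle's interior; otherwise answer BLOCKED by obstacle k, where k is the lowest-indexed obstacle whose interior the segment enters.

Obstacle 1 [(1,0) (4,0) (8,7) (9,17) (2,23)]:
  edge (1,0)–(4,0): clear
  edge (4,0)–(8,7): crosses AB
  edge (8,7)–(9,17): clear
  edge (9,17)–(2,23): clear
  edge (2,23)–(1,0): crosses AB
  → BLOCKED
Obstacle 2 [(14,0) (24,0) (18,24)]:
  edge (14,0)–(24,0): clear
  edge (24,0)–(18,24): clear
  edge (18,24)–(14,0): clear
  midpoint (4,9/2) outside
  → clear

BLOCKED by obstacle 1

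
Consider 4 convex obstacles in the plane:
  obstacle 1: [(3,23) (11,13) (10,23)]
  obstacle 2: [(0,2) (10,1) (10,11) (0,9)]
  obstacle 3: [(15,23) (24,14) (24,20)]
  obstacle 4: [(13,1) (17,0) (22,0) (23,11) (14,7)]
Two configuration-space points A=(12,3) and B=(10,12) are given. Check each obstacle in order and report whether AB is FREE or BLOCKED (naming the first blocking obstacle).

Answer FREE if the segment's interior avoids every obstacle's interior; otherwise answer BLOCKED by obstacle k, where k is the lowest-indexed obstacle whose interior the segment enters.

FREE

Obstacle 1 [(3,23) (11,13) (10,23)]:
  edge (3,23)–(11,13): clear
  edge (11,13)–(10,23): clear
  edge (10,23)–(3,23): clear
  midpoint (11,15/2) outside
  → clear
Obstacle 2 [(0,2) (10,1) (10,11) (0,9)]:
  edge (0,2)–(10,1): clear
  edge (10,1)–(10,11): clear
  edge (10,11)–(0,9): clear
  edge (0,9)–(0,2): clear
  midpoint (11,15/2) outside
  → clear
Obstacle 3 [(15,23) (24,14) (24,20)]:
  edge (15,23)–(24,14): clear
  edge (24,14)–(24,20): clear
  edge (24,20)–(15,23): clear
  midpoint (11,15/2) outside
  → clear
Obstacle 4 [(13,1) (17,0) (22,0) (23,11) (14,7)]:
  edge (13,1)–(17,0): clear
  edge (17,0)–(22,0): clear
  edge (22,0)–(23,11): clear
  edge (23,11)–(14,7): clear
  edge (14,7)–(13,1): clear
  midpoint (11,15/2) outside
  → clear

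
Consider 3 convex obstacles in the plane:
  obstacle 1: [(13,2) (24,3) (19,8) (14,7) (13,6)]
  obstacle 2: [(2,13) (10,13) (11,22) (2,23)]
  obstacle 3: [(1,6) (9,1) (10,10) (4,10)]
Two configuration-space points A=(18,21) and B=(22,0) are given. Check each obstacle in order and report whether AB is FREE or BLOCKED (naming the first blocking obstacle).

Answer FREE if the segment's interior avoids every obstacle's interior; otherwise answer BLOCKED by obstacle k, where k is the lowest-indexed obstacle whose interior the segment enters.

Obstacle 1 [(13,2) (24,3) (19,8) (14,7) (13,6)]:
  edge (13,2)–(24,3): crosses AB
  edge (24,3)–(19,8): crosses AB
  edge (19,8)–(14,7): clear
  edge (14,7)–(13,6): clear
  edge (13,6)–(13,2): clear
  → BLOCKED
Obstacle 2 [(2,13) (10,13) (11,22) (2,23)]:
  edge (2,13)–(10,13): clear
  edge (10,13)–(11,22): clear
  edge (11,22)–(2,23): clear
  edge (2,23)–(2,13): clear
  midpoint (20,21/2) outside
  → clear
Obstacle 3 [(1,6) (9,1) (10,10) (4,10)]:
  edge (1,6)–(9,1): clear
  edge (9,1)–(10,10): clear
  edge (10,10)–(4,10): clear
  edge (4,10)–(1,6): clear
  midpoint (20,21/2) outside
  → clear

BLOCKED by obstacle 1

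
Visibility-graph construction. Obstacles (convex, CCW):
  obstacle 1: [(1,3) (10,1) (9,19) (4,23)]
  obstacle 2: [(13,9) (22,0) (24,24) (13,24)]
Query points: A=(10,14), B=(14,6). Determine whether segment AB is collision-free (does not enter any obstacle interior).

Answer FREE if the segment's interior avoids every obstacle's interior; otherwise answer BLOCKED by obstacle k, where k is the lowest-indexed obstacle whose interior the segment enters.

Obstacle 1 [(1,3) (10,1) (9,19) (4,23)]:
  edge (1,3)–(10,1): clear
  edge (10,1)–(9,19): clear
  edge (9,19)–(4,23): clear
  edge (4,23)–(1,3): clear
  midpoint (12,10) outside
  → clear
Obstacle 2 [(13,9) (22,0) (24,24) (13,24)]:
  edge (13,9)–(22,0): clear
  edge (22,0)–(24,24): clear
  edge (24,24)–(13,24): clear
  edge (13,24)–(13,9): clear
  midpoint (12,10) outside
  → clear

FREE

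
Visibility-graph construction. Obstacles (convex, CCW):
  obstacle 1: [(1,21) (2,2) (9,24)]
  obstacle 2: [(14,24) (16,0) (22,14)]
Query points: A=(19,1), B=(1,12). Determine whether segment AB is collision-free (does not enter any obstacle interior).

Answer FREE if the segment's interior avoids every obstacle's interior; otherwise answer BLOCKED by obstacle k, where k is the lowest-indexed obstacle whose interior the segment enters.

BLOCKED by obstacle 1

Obstacle 1 [(1,21) (2,2) (9,24)]:
  edge (1,21)–(2,2): crosses AB
  edge (2,2)–(9,24): crosses AB
  edge (9,24)–(1,21): clear
  → BLOCKED
Obstacle 2 [(14,24) (16,0) (22,14)]:
  edge (14,24)–(16,0): crosses AB
  edge (16,0)–(22,14): crosses AB
  edge (22,14)–(14,24): clear
  → BLOCKED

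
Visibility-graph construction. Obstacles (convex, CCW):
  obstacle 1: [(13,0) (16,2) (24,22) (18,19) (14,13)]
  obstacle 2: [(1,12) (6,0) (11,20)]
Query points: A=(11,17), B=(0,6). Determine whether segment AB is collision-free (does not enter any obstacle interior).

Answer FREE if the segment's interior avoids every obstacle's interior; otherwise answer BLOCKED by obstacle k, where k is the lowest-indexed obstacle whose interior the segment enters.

BLOCKED by obstacle 2

Obstacle 1 [(13,0) (16,2) (24,22) (18,19) (14,13)]:
  edge (13,0)–(16,2): clear
  edge (16,2)–(24,22): clear
  edge (24,22)–(18,19): clear
  edge (18,19)–(14,13): clear
  edge (14,13)–(13,0): clear
  midpoint (11/2,23/2) outside
  → clear
Obstacle 2 [(1,12) (6,0) (11,20)]:
  edge (1,12)–(6,0): crosses AB
  edge (6,0)–(11,20): crosses AB
  edge (11,20)–(1,12): clear
  → BLOCKED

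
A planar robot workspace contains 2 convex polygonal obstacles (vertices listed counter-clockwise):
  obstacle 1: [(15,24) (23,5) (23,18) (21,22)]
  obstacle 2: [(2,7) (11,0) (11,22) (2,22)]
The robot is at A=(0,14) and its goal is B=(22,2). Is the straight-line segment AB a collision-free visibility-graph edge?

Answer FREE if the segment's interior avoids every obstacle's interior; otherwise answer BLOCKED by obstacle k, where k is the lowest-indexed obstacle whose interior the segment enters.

Obstacle 1 [(15,24) (23,5) (23,18) (21,22)]:
  edge (15,24)–(23,5): clear
  edge (23,5)–(23,18): clear
  edge (23,18)–(21,22): clear
  edge (21,22)–(15,24): clear
  midpoint (11,8) outside
  → clear
Obstacle 2 [(2,7) (11,0) (11,22) (2,22)]:
  edge (2,7)–(11,0): clear
  edge (11,0)–(11,22): crosses AB
  edge (11,22)–(2,22): clear
  edge (2,22)–(2,7): crosses AB
  → BLOCKED

BLOCKED by obstacle 2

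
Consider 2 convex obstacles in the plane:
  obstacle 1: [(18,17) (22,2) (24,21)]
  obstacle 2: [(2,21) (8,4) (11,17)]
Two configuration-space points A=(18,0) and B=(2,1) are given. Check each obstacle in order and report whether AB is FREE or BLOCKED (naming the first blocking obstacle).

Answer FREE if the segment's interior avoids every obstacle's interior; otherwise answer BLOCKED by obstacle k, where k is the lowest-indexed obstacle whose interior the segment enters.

Obstacle 1 [(18,17) (22,2) (24,21)]:
  edge (18,17)–(22,2): clear
  edge (22,2)–(24,21): clear
  edge (24,21)–(18,17): clear
  midpoint (10,1/2) outside
  → clear
Obstacle 2 [(2,21) (8,4) (11,17)]:
  edge (2,21)–(8,4): clear
  edge (8,4)–(11,17): clear
  edge (11,17)–(2,21): clear
  midpoint (10,1/2) outside
  → clear

FREE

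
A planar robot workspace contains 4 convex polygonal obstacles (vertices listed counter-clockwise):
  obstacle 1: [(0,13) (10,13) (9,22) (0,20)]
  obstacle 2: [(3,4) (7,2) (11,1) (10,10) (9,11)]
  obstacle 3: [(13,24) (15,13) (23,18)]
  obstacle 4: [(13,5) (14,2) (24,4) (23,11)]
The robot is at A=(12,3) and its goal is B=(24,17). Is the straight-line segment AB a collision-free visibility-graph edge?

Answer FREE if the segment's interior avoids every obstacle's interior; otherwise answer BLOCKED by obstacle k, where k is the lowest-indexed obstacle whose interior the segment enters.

BLOCKED by obstacle 4

Obstacle 1 [(0,13) (10,13) (9,22) (0,20)]:
  edge (0,13)–(10,13): clear
  edge (10,13)–(9,22): clear
  edge (9,22)–(0,20): clear
  edge (0,20)–(0,13): clear
  midpoint (18,10) outside
  → clear
Obstacle 2 [(3,4) (7,2) (11,1) (10,10) (9,11)]:
  edge (3,4)–(7,2): clear
  edge (7,2)–(11,1): clear
  edge (11,1)–(10,10): clear
  edge (10,10)–(9,11): clear
  edge (9,11)–(3,4): clear
  midpoint (18,10) outside
  → clear
Obstacle 3 [(13,24) (15,13) (23,18)]:
  edge (13,24)–(15,13): clear
  edge (15,13)–(23,18): clear
  edge (23,18)–(13,24): clear
  midpoint (18,10) outside
  → clear
Obstacle 4 [(13,5) (14,2) (24,4) (23,11)]:
  edge (13,5)–(14,2): crosses AB
  edge (14,2)–(24,4): clear
  edge (24,4)–(23,11): clear
  edge (23,11)–(13,5): crosses AB
  → BLOCKED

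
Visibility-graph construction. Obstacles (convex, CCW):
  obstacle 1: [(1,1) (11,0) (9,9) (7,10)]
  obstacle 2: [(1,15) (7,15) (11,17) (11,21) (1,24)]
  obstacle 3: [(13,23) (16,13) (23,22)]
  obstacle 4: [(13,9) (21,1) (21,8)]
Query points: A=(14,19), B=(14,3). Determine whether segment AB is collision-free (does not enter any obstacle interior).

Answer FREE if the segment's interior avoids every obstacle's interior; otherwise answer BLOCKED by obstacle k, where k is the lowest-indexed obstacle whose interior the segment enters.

Obstacle 1 [(1,1) (11,0) (9,9) (7,10)]:
  edge (1,1)–(11,0): clear
  edge (11,0)–(9,9): clear
  edge (9,9)–(7,10): clear
  edge (7,10)–(1,1): clear
  midpoint (14,11) outside
  → clear
Obstacle 2 [(1,15) (7,15) (11,17) (11,21) (1,24)]:
  edge (1,15)–(7,15): clear
  edge (7,15)–(11,17): clear
  edge (11,17)–(11,21): clear
  edge (11,21)–(1,24): clear
  edge (1,24)–(1,15): clear
  midpoint (14,11) outside
  → clear
Obstacle 3 [(13,23) (16,13) (23,22)]:
  edge (13,23)–(16,13): clear
  edge (16,13)–(23,22): clear
  edge (23,22)–(13,23): clear
  midpoint (14,11) outside
  → clear
Obstacle 4 [(13,9) (21,1) (21,8)]:
  edge (13,9)–(21,1): crosses AB
  edge (21,1)–(21,8): clear
  edge (21,8)–(13,9): crosses AB
  → BLOCKED

BLOCKED by obstacle 4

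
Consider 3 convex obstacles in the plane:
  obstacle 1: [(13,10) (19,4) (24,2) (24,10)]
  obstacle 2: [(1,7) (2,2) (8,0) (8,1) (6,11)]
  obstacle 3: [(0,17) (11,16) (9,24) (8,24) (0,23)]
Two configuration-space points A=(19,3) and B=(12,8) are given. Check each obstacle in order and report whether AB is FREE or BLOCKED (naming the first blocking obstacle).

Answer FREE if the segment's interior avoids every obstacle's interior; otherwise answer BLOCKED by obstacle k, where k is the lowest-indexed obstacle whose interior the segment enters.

Obstacle 1 [(13,10) (19,4) (24,2) (24,10)]:
  edge (13,10)–(19,4): clear
  edge (19,4)–(24,2): clear
  edge (24,2)–(24,10): clear
  edge (24,10)–(13,10): clear
  midpoint (31/2,11/2) outside
  → clear
Obstacle 2 [(1,7) (2,2) (8,0) (8,1) (6,11)]:
  edge (1,7)–(2,2): clear
  edge (2,2)–(8,0): clear
  edge (8,0)–(8,1): clear
  edge (8,1)–(6,11): clear
  edge (6,11)–(1,7): clear
  midpoint (31/2,11/2) outside
  → clear
Obstacle 3 [(0,17) (11,16) (9,24) (8,24) (0,23)]:
  edge (0,17)–(11,16): clear
  edge (11,16)–(9,24): clear
  edge (9,24)–(8,24): clear
  edge (8,24)–(0,23): clear
  edge (0,23)–(0,17): clear
  midpoint (31/2,11/2) outside
  → clear

FREE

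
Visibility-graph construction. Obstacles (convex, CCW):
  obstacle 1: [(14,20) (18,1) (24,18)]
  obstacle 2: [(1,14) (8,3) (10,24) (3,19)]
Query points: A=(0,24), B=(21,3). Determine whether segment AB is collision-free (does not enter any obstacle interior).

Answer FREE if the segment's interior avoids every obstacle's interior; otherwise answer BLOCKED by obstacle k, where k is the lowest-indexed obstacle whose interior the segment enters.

Obstacle 1 [(14,20) (18,1) (24,18)]:
  edge (14,20)–(18,1): crosses AB
  edge (18,1)–(24,18): crosses AB
  edge (24,18)–(14,20): clear
  → BLOCKED
Obstacle 2 [(1,14) (8,3) (10,24) (3,19)]:
  edge (1,14)–(8,3): clear
  edge (8,3)–(10,24): crosses AB
  edge (10,24)–(3,19): crosses AB
  edge (3,19)–(1,14): clear
  → BLOCKED

BLOCKED by obstacle 1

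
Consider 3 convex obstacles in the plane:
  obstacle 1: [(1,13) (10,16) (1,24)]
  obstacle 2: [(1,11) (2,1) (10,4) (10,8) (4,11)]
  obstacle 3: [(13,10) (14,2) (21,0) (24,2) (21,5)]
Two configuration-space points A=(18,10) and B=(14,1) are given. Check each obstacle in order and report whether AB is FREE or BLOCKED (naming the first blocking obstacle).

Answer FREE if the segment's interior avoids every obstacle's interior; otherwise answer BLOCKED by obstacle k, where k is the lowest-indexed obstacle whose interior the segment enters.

BLOCKED by obstacle 3

Obstacle 1 [(1,13) (10,16) (1,24)]:
  edge (1,13)–(10,16): clear
  edge (10,16)–(1,24): clear
  edge (1,24)–(1,13): clear
  midpoint (16,11/2) outside
  → clear
Obstacle 2 [(1,11) (2,1) (10,4) (10,8) (4,11)]:
  edge (1,11)–(2,1): clear
  edge (2,1)–(10,4): clear
  edge (10,4)–(10,8): clear
  edge (10,8)–(4,11): clear
  edge (4,11)–(1,11): clear
  midpoint (16,11/2) outside
  → clear
Obstacle 3 [(13,10) (14,2) (21,0) (24,2) (21,5)]:
  edge (13,10)–(14,2): clear
  edge (14,2)–(21,0): crosses AB
  edge (21,0)–(24,2): clear
  edge (24,2)–(21,5): clear
  edge (21,5)–(13,10): crosses AB
  → BLOCKED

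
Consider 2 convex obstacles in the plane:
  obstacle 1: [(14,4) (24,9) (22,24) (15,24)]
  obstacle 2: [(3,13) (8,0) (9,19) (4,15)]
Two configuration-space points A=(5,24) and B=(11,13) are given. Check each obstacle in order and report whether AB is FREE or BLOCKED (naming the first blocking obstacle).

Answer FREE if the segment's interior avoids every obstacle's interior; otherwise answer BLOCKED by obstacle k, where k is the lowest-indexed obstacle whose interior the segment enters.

BLOCKED by obstacle 2

Obstacle 1 [(14,4) (24,9) (22,24) (15,24)]:
  edge (14,4)–(24,9): clear
  edge (24,9)–(22,24): clear
  edge (22,24)–(15,24): clear
  edge (15,24)–(14,4): clear
  midpoint (8,37/2) outside
  → clear
Obstacle 2 [(3,13) (8,0) (9,19) (4,15)]:
  edge (3,13)–(8,0): clear
  edge (8,0)–(9,19): crosses AB
  edge (9,19)–(4,15): crosses AB
  edge (4,15)–(3,13): clear
  → BLOCKED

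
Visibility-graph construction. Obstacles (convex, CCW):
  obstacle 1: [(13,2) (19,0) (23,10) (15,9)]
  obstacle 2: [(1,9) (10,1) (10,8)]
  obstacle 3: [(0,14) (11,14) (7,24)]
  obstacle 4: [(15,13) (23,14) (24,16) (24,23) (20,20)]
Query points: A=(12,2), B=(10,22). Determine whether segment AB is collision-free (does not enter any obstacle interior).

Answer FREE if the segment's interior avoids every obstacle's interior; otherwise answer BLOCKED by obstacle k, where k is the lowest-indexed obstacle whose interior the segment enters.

Obstacle 1 [(13,2) (19,0) (23,10) (15,9)]:
  edge (13,2)–(19,0): clear
  edge (19,0)–(23,10): clear
  edge (23,10)–(15,9): clear
  edge (15,9)–(13,2): clear
  midpoint (11,12) outside
  → clear
Obstacle 2 [(1,9) (10,1) (10,8)]:
  edge (1,9)–(10,1): clear
  edge (10,1)–(10,8): clear
  edge (10,8)–(1,9): clear
  midpoint (11,12) outside
  → clear
Obstacle 3 [(0,14) (11,14) (7,24)]:
  edge (0,14)–(11,14): crosses AB
  edge (11,14)–(7,24): crosses AB
  edge (7,24)–(0,14): clear
  → BLOCKED
Obstacle 4 [(15,13) (23,14) (24,16) (24,23) (20,20)]:
  edge (15,13)–(23,14): clear
  edge (23,14)–(24,16): clear
  edge (24,16)–(24,23): clear
  edge (24,23)–(20,20): clear
  edge (20,20)–(15,13): clear
  midpoint (11,12) outside
  → clear

BLOCKED by obstacle 3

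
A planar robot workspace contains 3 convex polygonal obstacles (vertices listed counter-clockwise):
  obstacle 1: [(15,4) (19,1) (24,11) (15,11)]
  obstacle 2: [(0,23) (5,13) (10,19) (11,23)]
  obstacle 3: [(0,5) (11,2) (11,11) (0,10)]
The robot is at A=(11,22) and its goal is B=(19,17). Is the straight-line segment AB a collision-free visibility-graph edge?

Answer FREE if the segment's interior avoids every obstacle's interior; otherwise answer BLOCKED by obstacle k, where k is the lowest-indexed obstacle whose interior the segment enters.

Obstacle 1 [(15,4) (19,1) (24,11) (15,11)]:
  edge (15,4)–(19,1): clear
  edge (19,1)–(24,11): clear
  edge (24,11)–(15,11): clear
  edge (15,11)–(15,4): clear
  midpoint (15,39/2) outside
  → clear
Obstacle 2 [(0,23) (5,13) (10,19) (11,23)]:
  edge (0,23)–(5,13): clear
  edge (5,13)–(10,19): clear
  edge (10,19)–(11,23): clear
  edge (11,23)–(0,23): clear
  midpoint (15,39/2) outside
  → clear
Obstacle 3 [(0,5) (11,2) (11,11) (0,10)]:
  edge (0,5)–(11,2): clear
  edge (11,2)–(11,11): clear
  edge (11,11)–(0,10): clear
  edge (0,10)–(0,5): clear
  midpoint (15,39/2) outside
  → clear

FREE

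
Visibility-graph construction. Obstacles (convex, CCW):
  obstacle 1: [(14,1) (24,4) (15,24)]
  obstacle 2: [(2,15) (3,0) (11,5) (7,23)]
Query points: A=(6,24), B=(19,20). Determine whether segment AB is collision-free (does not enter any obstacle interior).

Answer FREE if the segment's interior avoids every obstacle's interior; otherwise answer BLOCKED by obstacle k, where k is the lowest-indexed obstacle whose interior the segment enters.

Obstacle 1 [(14,1) (24,4) (15,24)]:
  edge (14,1)–(24,4): clear
  edge (24,4)–(15,24): crosses AB
  edge (15,24)–(14,1): crosses AB
  → BLOCKED
Obstacle 2 [(2,15) (3,0) (11,5) (7,23)]:
  edge (2,15)–(3,0): clear
  edge (3,0)–(11,5): clear
  edge (11,5)–(7,23): clear
  edge (7,23)–(2,15): clear
  midpoint (25/2,22) outside
  → clear

BLOCKED by obstacle 1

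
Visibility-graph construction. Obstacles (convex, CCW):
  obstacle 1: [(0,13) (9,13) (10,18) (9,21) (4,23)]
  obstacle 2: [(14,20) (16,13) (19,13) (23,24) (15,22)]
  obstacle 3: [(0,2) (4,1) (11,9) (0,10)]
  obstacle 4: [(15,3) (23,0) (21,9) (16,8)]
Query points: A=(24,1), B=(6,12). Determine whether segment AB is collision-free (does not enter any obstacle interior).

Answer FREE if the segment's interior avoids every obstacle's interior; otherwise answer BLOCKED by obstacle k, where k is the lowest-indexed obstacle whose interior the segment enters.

BLOCKED by obstacle 3

Obstacle 1 [(0,13) (9,13) (10,18) (9,21) (4,23)]:
  edge (0,13)–(9,13): clear
  edge (9,13)–(10,18): clear
  edge (10,18)–(9,21): clear
  edge (9,21)–(4,23): clear
  edge (4,23)–(0,13): clear
  midpoint (15,13/2) outside
  → clear
Obstacle 2 [(14,20) (16,13) (19,13) (23,24) (15,22)]:
  edge (14,20)–(16,13): clear
  edge (16,13)–(19,13): clear
  edge (19,13)–(23,24): clear
  edge (23,24)–(15,22): clear
  edge (15,22)–(14,20): clear
  midpoint (15,13/2) outside
  → clear
Obstacle 3 [(0,2) (4,1) (11,9) (0,10)]:
  edge (0,2)–(4,1): clear
  edge (4,1)–(11,9): crosses AB
  edge (11,9)–(0,10): crosses AB
  edge (0,10)–(0,2): clear
  → BLOCKED
Obstacle 4 [(15,3) (23,0) (21,9) (16,8)]:
  edge (15,3)–(23,0): clear
  edge (23,0)–(21,9): crosses AB
  edge (21,9)–(16,8): clear
  edge (16,8)–(15,3): crosses AB
  → BLOCKED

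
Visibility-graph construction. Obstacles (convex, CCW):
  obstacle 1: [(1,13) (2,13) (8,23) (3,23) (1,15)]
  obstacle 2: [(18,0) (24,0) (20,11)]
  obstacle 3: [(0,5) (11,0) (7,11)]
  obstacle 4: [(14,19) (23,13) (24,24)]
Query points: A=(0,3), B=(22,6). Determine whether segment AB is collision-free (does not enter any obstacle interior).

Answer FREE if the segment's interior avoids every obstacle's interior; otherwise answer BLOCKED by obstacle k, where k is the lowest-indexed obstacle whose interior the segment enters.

BLOCKED by obstacle 2

Obstacle 1 [(1,13) (2,13) (8,23) (3,23) (1,15)]:
  edge (1,13)–(2,13): clear
  edge (2,13)–(8,23): clear
  edge (8,23)–(3,23): clear
  edge (3,23)–(1,15): clear
  edge (1,15)–(1,13): clear
  midpoint (11,9/2) outside
  → clear
Obstacle 2 [(18,0) (24,0) (20,11)]:
  edge (18,0)–(24,0): clear
  edge (24,0)–(20,11): crosses AB
  edge (20,11)–(18,0): crosses AB
  → BLOCKED
Obstacle 3 [(0,5) (11,0) (7,11)]:
  edge (0,5)–(11,0): crosses AB
  edge (11,0)–(7,11): crosses AB
  edge (7,11)–(0,5): clear
  → BLOCKED
Obstacle 4 [(14,19) (23,13) (24,24)]:
  edge (14,19)–(23,13): clear
  edge (23,13)–(24,24): clear
  edge (24,24)–(14,19): clear
  midpoint (11,9/2) outside
  → clear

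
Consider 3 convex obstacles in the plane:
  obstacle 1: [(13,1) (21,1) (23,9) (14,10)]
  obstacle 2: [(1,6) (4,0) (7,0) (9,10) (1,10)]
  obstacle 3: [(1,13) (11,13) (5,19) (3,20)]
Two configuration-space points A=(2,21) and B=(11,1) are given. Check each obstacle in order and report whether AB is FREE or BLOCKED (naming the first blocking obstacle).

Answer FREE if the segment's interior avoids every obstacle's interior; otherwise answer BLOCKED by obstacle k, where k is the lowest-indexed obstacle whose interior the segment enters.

Obstacle 1 [(13,1) (21,1) (23,9) (14,10)]:
  edge (13,1)–(21,1): clear
  edge (21,1)–(23,9): clear
  edge (23,9)–(14,10): clear
  edge (14,10)–(13,1): clear
  midpoint (13/2,11) outside
  → clear
Obstacle 2 [(1,6) (4,0) (7,0) (9,10) (1,10)]:
  edge (1,6)–(4,0): clear
  edge (4,0)–(7,0): clear
  edge (7,0)–(9,10): crosses AB
  edge (9,10)–(1,10): crosses AB
  edge (1,10)–(1,6): clear
  → BLOCKED
Obstacle 3 [(1,13) (11,13) (5,19) (3,20)]:
  edge (1,13)–(11,13): crosses AB
  edge (11,13)–(5,19): clear
  edge (5,19)–(3,20): clear
  edge (3,20)–(1,13): crosses AB
  → BLOCKED

BLOCKED by obstacle 2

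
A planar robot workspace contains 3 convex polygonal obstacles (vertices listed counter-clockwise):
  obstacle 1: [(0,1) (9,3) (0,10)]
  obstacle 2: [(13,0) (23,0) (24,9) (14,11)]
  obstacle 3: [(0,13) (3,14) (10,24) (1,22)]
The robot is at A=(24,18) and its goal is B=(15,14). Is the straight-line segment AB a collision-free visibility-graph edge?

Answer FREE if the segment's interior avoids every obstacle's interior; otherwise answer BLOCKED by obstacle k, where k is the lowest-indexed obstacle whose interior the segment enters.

FREE

Obstacle 1 [(0,1) (9,3) (0,10)]:
  edge (0,1)–(9,3): clear
  edge (9,3)–(0,10): clear
  edge (0,10)–(0,1): clear
  midpoint (39/2,16) outside
  → clear
Obstacle 2 [(13,0) (23,0) (24,9) (14,11)]:
  edge (13,0)–(23,0): clear
  edge (23,0)–(24,9): clear
  edge (24,9)–(14,11): clear
  edge (14,11)–(13,0): clear
  midpoint (39/2,16) outside
  → clear
Obstacle 3 [(0,13) (3,14) (10,24) (1,22)]:
  edge (0,13)–(3,14): clear
  edge (3,14)–(10,24): clear
  edge (10,24)–(1,22): clear
  edge (1,22)–(0,13): clear
  midpoint (39/2,16) outside
  → clear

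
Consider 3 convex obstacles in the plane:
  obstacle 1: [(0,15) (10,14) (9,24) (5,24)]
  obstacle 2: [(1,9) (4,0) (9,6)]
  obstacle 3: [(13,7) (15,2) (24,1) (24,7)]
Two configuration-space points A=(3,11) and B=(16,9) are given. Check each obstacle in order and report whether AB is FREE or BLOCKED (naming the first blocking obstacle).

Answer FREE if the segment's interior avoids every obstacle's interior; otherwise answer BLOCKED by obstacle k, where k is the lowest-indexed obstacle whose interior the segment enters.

FREE

Obstacle 1 [(0,15) (10,14) (9,24) (5,24)]:
  edge (0,15)–(10,14): clear
  edge (10,14)–(9,24): clear
  edge (9,24)–(5,24): clear
  edge (5,24)–(0,15): clear
  midpoint (19/2,10) outside
  → clear
Obstacle 2 [(1,9) (4,0) (9,6)]:
  edge (1,9)–(4,0): clear
  edge (4,0)–(9,6): clear
  edge (9,6)–(1,9): clear
  midpoint (19/2,10) outside
  → clear
Obstacle 3 [(13,7) (15,2) (24,1) (24,7)]:
  edge (13,7)–(15,2): clear
  edge (15,2)–(24,1): clear
  edge (24,1)–(24,7): clear
  edge (24,7)–(13,7): clear
  midpoint (19/2,10) outside
  → clear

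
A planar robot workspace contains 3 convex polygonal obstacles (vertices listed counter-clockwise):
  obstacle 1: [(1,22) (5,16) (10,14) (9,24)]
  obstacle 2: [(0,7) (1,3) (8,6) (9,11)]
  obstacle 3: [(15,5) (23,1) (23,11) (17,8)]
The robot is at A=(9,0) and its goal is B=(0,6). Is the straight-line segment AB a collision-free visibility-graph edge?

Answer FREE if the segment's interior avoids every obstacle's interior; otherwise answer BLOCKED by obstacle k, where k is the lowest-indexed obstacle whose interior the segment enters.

BLOCKED by obstacle 2

Obstacle 1 [(1,22) (5,16) (10,14) (9,24)]:
  edge (1,22)–(5,16): clear
  edge (5,16)–(10,14): clear
  edge (10,14)–(9,24): clear
  edge (9,24)–(1,22): clear
  midpoint (9/2,3) outside
  → clear
Obstacle 2 [(0,7) (1,3) (8,6) (9,11)]:
  edge (0,7)–(1,3): crosses AB
  edge (1,3)–(8,6): crosses AB
  edge (8,6)–(9,11): clear
  edge (9,11)–(0,7): clear
  → BLOCKED
Obstacle 3 [(15,5) (23,1) (23,11) (17,8)]:
  edge (15,5)–(23,1): clear
  edge (23,1)–(23,11): clear
  edge (23,11)–(17,8): clear
  edge (17,8)–(15,5): clear
  midpoint (9/2,3) outside
  → clear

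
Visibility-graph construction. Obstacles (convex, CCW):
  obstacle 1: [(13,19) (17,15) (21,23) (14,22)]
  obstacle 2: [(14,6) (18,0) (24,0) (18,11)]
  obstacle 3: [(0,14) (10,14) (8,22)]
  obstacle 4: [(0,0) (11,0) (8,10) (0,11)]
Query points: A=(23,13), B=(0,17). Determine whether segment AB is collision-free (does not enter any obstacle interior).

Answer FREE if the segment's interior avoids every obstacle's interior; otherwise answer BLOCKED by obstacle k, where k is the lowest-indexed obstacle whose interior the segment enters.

BLOCKED by obstacle 3

Obstacle 1 [(13,19) (17,15) (21,23) (14,22)]:
  edge (13,19)–(17,15): clear
  edge (17,15)–(21,23): clear
  edge (21,23)–(14,22): clear
  edge (14,22)–(13,19): clear
  midpoint (23/2,15) outside
  → clear
Obstacle 2 [(14,6) (18,0) (24,0) (18,11)]:
  edge (14,6)–(18,0): clear
  edge (18,0)–(24,0): clear
  edge (24,0)–(18,11): clear
  edge (18,11)–(14,6): clear
  midpoint (23/2,15) outside
  → clear
Obstacle 3 [(0,14) (10,14) (8,22)]:
  edge (0,14)–(10,14): clear
  edge (10,14)–(8,22): crosses AB
  edge (8,22)–(0,14): crosses AB
  → BLOCKED
Obstacle 4 [(0,0) (11,0) (8,10) (0,11)]:
  edge (0,0)–(11,0): clear
  edge (11,0)–(8,10): clear
  edge (8,10)–(0,11): clear
  edge (0,11)–(0,0): clear
  midpoint (23/2,15) outside
  → clear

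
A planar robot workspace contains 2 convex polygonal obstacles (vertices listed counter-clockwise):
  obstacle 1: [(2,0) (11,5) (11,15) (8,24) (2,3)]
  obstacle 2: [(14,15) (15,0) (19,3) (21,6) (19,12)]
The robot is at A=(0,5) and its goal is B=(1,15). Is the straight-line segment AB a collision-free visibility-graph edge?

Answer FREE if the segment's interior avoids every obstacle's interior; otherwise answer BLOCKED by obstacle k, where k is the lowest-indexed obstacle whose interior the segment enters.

Obstacle 1 [(2,0) (11,5) (11,15) (8,24) (2,3)]:
  edge (2,0)–(11,5): clear
  edge (11,5)–(11,15): clear
  edge (11,15)–(8,24): clear
  edge (8,24)–(2,3): clear
  edge (2,3)–(2,0): clear
  midpoint (1/2,10) outside
  → clear
Obstacle 2 [(14,15) (15,0) (19,3) (21,6) (19,12)]:
  edge (14,15)–(15,0): clear
  edge (15,0)–(19,3): clear
  edge (19,3)–(21,6): clear
  edge (21,6)–(19,12): clear
  edge (19,12)–(14,15): clear
  midpoint (1/2,10) outside
  → clear

FREE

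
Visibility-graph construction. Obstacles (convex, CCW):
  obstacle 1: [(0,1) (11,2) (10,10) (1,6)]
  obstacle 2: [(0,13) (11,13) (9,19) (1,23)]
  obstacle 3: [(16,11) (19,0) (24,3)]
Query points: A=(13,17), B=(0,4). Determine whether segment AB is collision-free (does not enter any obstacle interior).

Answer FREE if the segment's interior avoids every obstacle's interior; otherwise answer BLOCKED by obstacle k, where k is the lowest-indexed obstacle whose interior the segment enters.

Obstacle 1 [(0,1) (11,2) (10,10) (1,6)]:
  edge (0,1)–(11,2): clear
  edge (11,2)–(10,10): clear
  edge (10,10)–(1,6): crosses AB
  edge (1,6)–(0,1): crosses AB
  → BLOCKED
Obstacle 2 [(0,13) (11,13) (9,19) (1,23)]:
  edge (0,13)–(11,13): crosses AB
  edge (11,13)–(9,19): crosses AB
  edge (9,19)–(1,23): clear
  edge (1,23)–(0,13): clear
  → BLOCKED
Obstacle 3 [(16,11) (19,0) (24,3)]:
  edge (16,11)–(19,0): clear
  edge (19,0)–(24,3): clear
  edge (24,3)–(16,11): clear
  midpoint (13/2,21/2) outside
  → clear

BLOCKED by obstacle 1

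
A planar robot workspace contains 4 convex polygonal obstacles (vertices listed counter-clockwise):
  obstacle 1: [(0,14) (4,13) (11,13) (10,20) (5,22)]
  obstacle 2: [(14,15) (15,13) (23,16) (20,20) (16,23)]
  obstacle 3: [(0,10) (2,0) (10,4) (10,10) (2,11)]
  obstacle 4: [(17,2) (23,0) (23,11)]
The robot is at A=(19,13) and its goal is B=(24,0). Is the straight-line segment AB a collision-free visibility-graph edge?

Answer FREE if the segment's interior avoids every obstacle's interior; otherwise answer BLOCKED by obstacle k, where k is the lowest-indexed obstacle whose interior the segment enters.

BLOCKED by obstacle 4

Obstacle 1 [(0,14) (4,13) (11,13) (10,20) (5,22)]:
  edge (0,14)–(4,13): clear
  edge (4,13)–(11,13): clear
  edge (11,13)–(10,20): clear
  edge (10,20)–(5,22): clear
  edge (5,22)–(0,14): clear
  midpoint (43/2,13/2) outside
  → clear
Obstacle 2 [(14,15) (15,13) (23,16) (20,20) (16,23)]:
  edge (14,15)–(15,13): clear
  edge (15,13)–(23,16): clear
  edge (23,16)–(20,20): clear
  edge (20,20)–(16,23): clear
  edge (16,23)–(14,15): clear
  midpoint (43/2,13/2) outside
  → clear
Obstacle 3 [(0,10) (2,0) (10,4) (10,10) (2,11)]:
  edge (0,10)–(2,0): clear
  edge (2,0)–(10,4): clear
  edge (10,4)–(10,10): clear
  edge (10,10)–(2,11): clear
  edge (2,11)–(0,10): clear
  midpoint (43/2,13/2) outside
  → clear
Obstacle 4 [(17,2) (23,0) (23,11)]:
  edge (17,2)–(23,0): clear
  edge (23,0)–(23,11): crosses AB
  edge (23,11)–(17,2): crosses AB
  → BLOCKED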